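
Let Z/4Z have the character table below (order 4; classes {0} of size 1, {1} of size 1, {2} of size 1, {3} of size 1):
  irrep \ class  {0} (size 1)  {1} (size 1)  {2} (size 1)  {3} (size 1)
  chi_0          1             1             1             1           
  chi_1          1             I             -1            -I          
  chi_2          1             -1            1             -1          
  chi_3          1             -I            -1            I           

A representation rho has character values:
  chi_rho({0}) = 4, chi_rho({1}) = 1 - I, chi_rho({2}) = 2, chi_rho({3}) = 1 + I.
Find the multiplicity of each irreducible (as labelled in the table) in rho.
Multiplicities: chi_0: 2, chi_1: 0, chi_2: 1, chi_3: 1.

Explanation: Use <chi_rho, chi> = (1/|G|) sum_C |C| * chi_rho(C) * conj(chi(C)) with |G| = 4 for each irreducible chi in the table:
  <chi_rho, chi_0> = (1/4)[1*(4)*conj(1) + 1*(1 - I)*conj(1) + 1*(2)*conj(1) + 1*(1 + I)*conj(1)]
      = (1/4)[(4) + (1 - I) + (2) + (1 + I)] = 8/4 = 2
  <chi_rho, chi_1> = (1/4)[1*(4)*conj(1) + 1*(1 - I)*conj(I) + 1*(2)*conj(-1) + 1*(1 + I)*conj(-I)]
      = (1/4)[(4) + (-1 - I) + (-2) + (-1 + I)] = 0/4 = 0
  <chi_rho, chi_2> = (1/4)[1*(4)*conj(1) + 1*(1 - I)*conj(-1) + 1*(2)*conj(1) + 1*(1 + I)*conj(-1)]
      = (1/4)[(4) + (-1 + I) + (2) + (-1 - I)] = 4/4 = 1
  <chi_rho, chi_3> = (1/4)[1*(4)*conj(1) + 1*(1 - I)*conj(-I) + 1*(2)*conj(-1) + 1*(1 + I)*conj(I)]
      = (1/4)[(4) + (1 + I) + (-2) + (1 - I)] = 4/4 = 1
(Exp terms are combined using exp(i*s)*conj(exp(i*t)) = exp(i*(s-t)), and sums of them are collapsed using the identity that for every m > 1 the m distinct m-th roots of unity sum to 0, e.g. 1 + exp(2*I*pi/3) + exp(-2*I*pi/3) = 0.)
Dimension check: dim(rho) = sum (mult * dim) = 2*1 + 0*1 + 1*1 + 1*1 = 4 = chi_rho(e) = 4.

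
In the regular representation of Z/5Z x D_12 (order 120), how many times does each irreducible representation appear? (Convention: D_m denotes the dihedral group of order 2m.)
Each irreducible V_i of dimension d_i appears with multiplicity d_i, i.e. rho_reg = (direct sum over all irreducibles V_i) d_i V_i. The irreducible dimensions for Z/5Z x D_12 are 1, 1, 1, 1, 1, 1, 1, 1, 1, 1, 1, 1, 1, 1, 1, 1, 1, 1, 1, 1, 2, 2, 2, 2, 2, 2, 2, 2, 2, 2, 2, 2, 2, 2, 2, 2, 2, 2, 2, 2, 2, 2, 2, 2, 2: 20 irreducibles of dimension 1, each with multiplicity 1; 25 irreducibles of dimension 2, each with multiplicity 2. Total dimension 20*1*1 + 25*2*2 = 120 = |G|.

Derivation: General theorem: in the regular representation of a finite group G, each irreducible appears with multiplicity equal to its dimension. Check: dim(rho_reg) = sum d_i^2 = 1 + 1 + 1 + 1 + 1 + 1 + 1 + 1 + 1 + 1 + 1 + 1 + 1 + 1 + 1 + 1 + 1 + 1 + 1 + 1 + 4 + 4 + 4 + 4 + 4 + 4 + 4 + 4 + 4 + 4 + 4 + 4 + 4 + 4 + 4 + 4 + 4 + 4 + 4 + 4 + 4 + 4 + 4 + 4 + 4 = 120 = |G|.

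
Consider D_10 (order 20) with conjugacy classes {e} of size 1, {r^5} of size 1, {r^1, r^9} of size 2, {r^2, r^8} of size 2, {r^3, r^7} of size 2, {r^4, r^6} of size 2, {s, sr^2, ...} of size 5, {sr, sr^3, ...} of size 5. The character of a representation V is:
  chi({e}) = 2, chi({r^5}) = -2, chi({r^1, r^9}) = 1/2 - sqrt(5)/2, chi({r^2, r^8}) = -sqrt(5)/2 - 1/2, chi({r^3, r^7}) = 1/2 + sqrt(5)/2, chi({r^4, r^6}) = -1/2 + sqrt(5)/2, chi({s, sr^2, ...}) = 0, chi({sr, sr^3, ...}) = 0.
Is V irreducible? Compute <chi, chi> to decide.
Irreducible: <chi, chi> = 1.

Details: <chi, chi> = (1/|G|) sum_C |C| * |chi(C)|^2 = (1/20)[1*|2|^2 + 1*|-2|^2 + 2*|1/2 - sqrt(5)/2|^2 + 2*|-sqrt(5)/2 - 1/2|^2 + 2*|1/2 + sqrt(5)/2|^2 + 2*|-1/2 + sqrt(5)/2|^2 + 5*|0|^2 + 5*|0|^2]
  = (1/20)[(4) + (4) + (3 - sqrt(5)) + (sqrt(5) + 3) + (sqrt(5) + 3) + (3 - sqrt(5)) + (0) + (0)] = 20/20 = 1.
A character is irreducible iff <chi, chi> = 1, so this representation is irreducible.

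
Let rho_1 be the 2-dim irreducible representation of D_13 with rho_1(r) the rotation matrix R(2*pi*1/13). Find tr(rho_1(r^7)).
chi_{rho_1}(r^7) = 2*cos(2*pi*1*7/13) = -2*cos(pi/13)

rho_1(r^7) is rotation by angle 2*pi*1*7/13, whose trace is 2*cos(2*pi*1*7/13) = -2*cos(pi/13).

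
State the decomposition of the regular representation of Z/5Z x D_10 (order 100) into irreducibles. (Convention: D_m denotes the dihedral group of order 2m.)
Each irreducible V_i of dimension d_i appears with multiplicity d_i, i.e. rho_reg = (direct sum over all irreducibles V_i) d_i V_i. The irreducible dimensions for Z/5Z x D_10 are 1, 1, 1, 1, 1, 1, 1, 1, 1, 1, 1, 1, 1, 1, 1, 1, 1, 1, 1, 1, 2, 2, 2, 2, 2, 2, 2, 2, 2, 2, 2, 2, 2, 2, 2, 2, 2, 2, 2, 2: 20 irreducibles of dimension 1, each with multiplicity 1; 20 irreducibles of dimension 2, each with multiplicity 2. Total dimension 20*1*1 + 20*2*2 = 100 = |G|.

General theorem: in the regular representation of a finite group G, each irreducible appears with multiplicity equal to its dimension. Check: dim(rho_reg) = sum d_i^2 = 1 + 1 + 1 + 1 + 1 + 1 + 1 + 1 + 1 + 1 + 1 + 1 + 1 + 1 + 1 + 1 + 1 + 1 + 1 + 1 + 4 + 4 + 4 + 4 + 4 + 4 + 4 + 4 + 4 + 4 + 4 + 4 + 4 + 4 + 4 + 4 + 4 + 4 + 4 + 4 = 100 = |G|.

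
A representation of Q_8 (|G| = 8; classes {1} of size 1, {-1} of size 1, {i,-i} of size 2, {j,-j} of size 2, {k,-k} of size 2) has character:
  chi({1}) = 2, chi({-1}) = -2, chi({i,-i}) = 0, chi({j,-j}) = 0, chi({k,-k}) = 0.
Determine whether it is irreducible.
Irreducible: <chi, chi> = 1.

Derivation: <chi, chi> = (1/|G|) sum_C |C| * |chi(C)|^2 = (1/8)[1*|2|^2 + 1*|-2|^2 + 2*|0|^2 + 2*|0|^2 + 2*|0|^2]
  = (1/8)[(4) + (4) + (0) + (0) + (0)] = 8/8 = 1.
A character is irreducible iff <chi, chi> = 1, so this representation is irreducible.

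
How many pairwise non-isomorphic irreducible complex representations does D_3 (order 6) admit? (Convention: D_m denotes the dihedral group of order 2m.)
3

Justification: The number of irreducible complex representations of a finite group equals its number of conjugacy classes. D_3 has 3 conjugacy classes ((n+3)/2 for n odd), so D_3 (order 6) has exactly 3 irreducible complex representations.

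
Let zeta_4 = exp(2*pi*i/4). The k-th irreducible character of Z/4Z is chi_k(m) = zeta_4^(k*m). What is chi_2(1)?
chi_2(1) = zeta_4^2 = -1

Reasoning: chi_2(1) = zeta_4^(2*1) = zeta_4^2. Since zeta_4^4 = 1, this equals zeta_4^2 = exp(2*pi*i*2/4) = -1.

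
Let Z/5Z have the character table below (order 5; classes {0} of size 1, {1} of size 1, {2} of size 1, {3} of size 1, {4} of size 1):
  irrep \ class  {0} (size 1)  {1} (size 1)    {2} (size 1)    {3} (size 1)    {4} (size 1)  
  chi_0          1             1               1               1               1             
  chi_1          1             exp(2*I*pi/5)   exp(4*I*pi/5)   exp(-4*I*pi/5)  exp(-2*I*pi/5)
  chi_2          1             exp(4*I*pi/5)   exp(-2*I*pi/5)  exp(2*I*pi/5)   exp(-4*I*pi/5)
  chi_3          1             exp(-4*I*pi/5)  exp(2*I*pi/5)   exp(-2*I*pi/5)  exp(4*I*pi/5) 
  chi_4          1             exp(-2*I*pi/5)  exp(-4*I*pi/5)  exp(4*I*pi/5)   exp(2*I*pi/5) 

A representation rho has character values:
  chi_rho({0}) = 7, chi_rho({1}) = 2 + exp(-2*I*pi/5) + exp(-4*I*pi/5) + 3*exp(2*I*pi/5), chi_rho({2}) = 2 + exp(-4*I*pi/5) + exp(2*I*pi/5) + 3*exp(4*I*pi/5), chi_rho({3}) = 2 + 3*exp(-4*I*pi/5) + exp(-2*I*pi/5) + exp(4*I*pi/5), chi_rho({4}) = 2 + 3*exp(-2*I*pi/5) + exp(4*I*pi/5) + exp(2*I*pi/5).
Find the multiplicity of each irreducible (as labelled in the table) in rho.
Multiplicities: chi_0: 2, chi_1: 3, chi_2: 0, chi_3: 1, chi_4: 1.

Use <chi_rho, chi> = (1/|G|) sum_C |C| * chi_rho(C) * conj(chi(C)) with |G| = 5 for each irreducible chi in the table:
  <chi_rho, chi_0> = (1/5)[1*(7)*conj(1) + 1*(2 + exp(-2*I*pi/5) + exp(-4*I*pi/5) + 3*exp(2*I*pi/5))*conj(1) + 1*(2 + exp(-4*I*pi/5) + exp(2*I*pi/5) + 3*exp(4*I*pi/5))*conj(1) + 1*(2 + 3*exp(-4*I*pi/5) + exp(-2*I*pi/5) + exp(4*I*pi/5))*conj(1) + 1*(2 + 3*exp(-2*I*pi/5) + exp(4*I*pi/5) + exp(2*I*pi/5))*conj(1)]
      = (1/5)[(7) + (2 + exp(-2*I*pi/5) + exp(-4*I*pi/5) + 3*exp(2*I*pi/5)) + (2 + exp(-4*I*pi/5) + exp(2*I*pi/5) + 3*exp(4*I*pi/5)) + (2 + 3*exp(-4*I*pi/5) + exp(-2*I*pi/5) + exp(4*I*pi/5)) + (2 + 3*exp(-2*I*pi/5) + exp(4*I*pi/5) + exp(2*I*pi/5))] = 10/5 = 2
  <chi_rho, chi_1> = (1/5)[1*(7)*conj(1) + 1*(2 + exp(-2*I*pi/5) + exp(-4*I*pi/5) + 3*exp(2*I*pi/5))*conj(exp(2*I*pi/5)) + 1*(2 + exp(-4*I*pi/5) + exp(2*I*pi/5) + 3*exp(4*I*pi/5))*conj(exp(4*I*pi/5)) + 1*(2 + 3*exp(-4*I*pi/5) + exp(-2*I*pi/5) + exp(4*I*pi/5))*conj(exp(-4*I*pi/5)) + 1*(2 + 3*exp(-2*I*pi/5) + exp(4*I*pi/5) + exp(2*I*pi/5))*conj(exp(-2*I*pi/5))]
      = (1/5)[(7) + (3 + 2*exp(-2*I*pi/5) + exp(-4*I*pi/5) + exp(4*I*pi/5)) + (3 + 2*exp(-4*I*pi/5) + exp(-2*I*pi/5) + exp(2*I*pi/5)) + (3 + exp(-2*I*pi/5) + exp(2*I*pi/5) + 2*exp(4*I*pi/5)) + (3 + exp(-4*I*pi/5) + exp(4*I*pi/5) + 2*exp(2*I*pi/5))] = 15/5 = 3
  <chi_rho, chi_2> = (1/5)[1*(7)*conj(1) + 1*(2 + exp(-2*I*pi/5) + exp(-4*I*pi/5) + 3*exp(2*I*pi/5))*conj(exp(4*I*pi/5)) + 1*(2 + exp(-4*I*pi/5) + exp(2*I*pi/5) + 3*exp(4*I*pi/5))*conj(exp(-2*I*pi/5)) + 1*(2 + 3*exp(-4*I*pi/5) + exp(-2*I*pi/5) + exp(4*I*pi/5))*conj(exp(2*I*pi/5)) + 1*(2 + 3*exp(-2*I*pi/5) + exp(4*I*pi/5) + exp(2*I*pi/5))*conj(exp(-4*I*pi/5))]
      = (1/5)[(7) + (3*exp(-2*I*pi/5) + 2*exp(-4*I*pi/5) + exp(4*I*pi/5) + exp(2*I*pi/5)) + (3*exp(-4*I*pi/5) + exp(-2*I*pi/5) + exp(4*I*pi/5) + 2*exp(2*I*pi/5)) + (2*exp(-2*I*pi/5) + exp(-4*I*pi/5) + exp(2*I*pi/5) + 3*exp(4*I*pi/5)) + (exp(-2*I*pi/5) + exp(-4*I*pi/5) + 2*exp(4*I*pi/5) + 3*exp(2*I*pi/5))] = 0/5 = 0
  <chi_rho, chi_3> = (1/5)[1*(7)*conj(1) + 1*(2 + exp(-2*I*pi/5) + exp(-4*I*pi/5) + 3*exp(2*I*pi/5))*conj(exp(-4*I*pi/5)) + 1*(2 + exp(-4*I*pi/5) + exp(2*I*pi/5) + 3*exp(4*I*pi/5))*conj(exp(2*I*pi/5)) + 1*(2 + 3*exp(-4*I*pi/5) + exp(-2*I*pi/5) + exp(4*I*pi/5))*conj(exp(-2*I*pi/5)) + 1*(2 + 3*exp(-2*I*pi/5) + exp(4*I*pi/5) + exp(2*I*pi/5))*conj(exp(4*I*pi/5))]
      = (1/5)[(7) + (1 + 3*exp(-4*I*pi/5) + exp(2*I*pi/5) + 2*exp(4*I*pi/5)) + (1 + 2*exp(-2*I*pi/5) + exp(4*I*pi/5) + 3*exp(2*I*pi/5)) + (1 + 3*exp(-2*I*pi/5) + exp(-4*I*pi/5) + 2*exp(2*I*pi/5)) + (1 + 2*exp(-4*I*pi/5) + exp(-2*I*pi/5) + 3*exp(4*I*pi/5))] = 5/5 = 1
  <chi_rho, chi_4> = (1/5)[1*(7)*conj(1) + 1*(2 + exp(-2*I*pi/5) + exp(-4*I*pi/5) + 3*exp(2*I*pi/5))*conj(exp(-2*I*pi/5)) + 1*(2 + exp(-4*I*pi/5) + exp(2*I*pi/5) + 3*exp(4*I*pi/5))*conj(exp(-4*I*pi/5)) + 1*(2 + 3*exp(-4*I*pi/5) + exp(-2*I*pi/5) + exp(4*I*pi/5))*conj(exp(4*I*pi/5)) + 1*(2 + 3*exp(-2*I*pi/5) + exp(4*I*pi/5) + exp(2*I*pi/5))*conj(exp(2*I*pi/5))]
      = (1/5)[(7) + (1 + exp(-2*I*pi/5) + 3*exp(4*I*pi/5) + 2*exp(2*I*pi/5)) + (1 + 3*exp(-2*I*pi/5) + exp(-4*I*pi/5) + 2*exp(4*I*pi/5)) + (1 + 2*exp(-4*I*pi/5) + exp(4*I*pi/5) + 3*exp(2*I*pi/5)) + (1 + 2*exp(-2*I*pi/5) + 3*exp(-4*I*pi/5) + exp(2*I*pi/5))] = 5/5 = 1
(Exp terms are combined using exp(i*s)*conj(exp(i*t)) = exp(i*(s-t)), and sums of them are collapsed using the identity that for every m > 1 the m distinct m-th roots of unity sum to 0, e.g. 1 + exp(2*I*pi/3) + exp(-2*I*pi/3) = 0.)
Dimension check: dim(rho) = sum (mult * dim) = 2*1 + 3*1 + 0*1 + 1*1 + 1*1 = 7 = chi_rho(e) = 7.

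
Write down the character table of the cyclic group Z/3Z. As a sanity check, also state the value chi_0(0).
Character table of Z/3Z (irreps indexed chi_0,...,chi_2 with chi_k(m) = zeta_3^(k*m), zeta_3 = exp(2*pi*i/3)):
  irrep \ class  {0} (size 1)  {1} (size 1)    {2} (size 1)  
  chi_0          1             1               1             
  chi_1          1             exp(2*I*pi/3)   exp(-2*I*pi/3)
  chi_2          1             exp(-2*I*pi/3)  exp(2*I*pi/3) 

Spot check: chi_0(0) = zeta_3^(0*0) = zeta_3^0 = 1.

Reasoning: Z/3Z is abelian, so all 3 irreducible complex representations are 1-dimensional. They are given by chi_k(m) = zeta_3^(k*m) for k = 0,...,2. Row orthogonality: sum_m chi_k(m) conj(chi_l(m)) = 3 * [k = l].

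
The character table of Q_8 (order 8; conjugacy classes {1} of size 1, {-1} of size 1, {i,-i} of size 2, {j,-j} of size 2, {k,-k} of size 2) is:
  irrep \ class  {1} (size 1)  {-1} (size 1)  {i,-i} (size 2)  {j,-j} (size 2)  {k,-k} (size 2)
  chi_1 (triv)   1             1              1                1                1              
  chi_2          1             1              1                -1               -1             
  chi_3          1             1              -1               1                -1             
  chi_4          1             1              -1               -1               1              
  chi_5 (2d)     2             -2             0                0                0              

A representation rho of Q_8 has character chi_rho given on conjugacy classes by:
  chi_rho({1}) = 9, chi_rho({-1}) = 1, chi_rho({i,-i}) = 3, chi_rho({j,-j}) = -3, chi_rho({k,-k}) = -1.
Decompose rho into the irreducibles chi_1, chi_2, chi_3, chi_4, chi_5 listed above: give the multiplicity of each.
Multiplicities: chi_1: 1, chi_2: 3, chi_3: 0, chi_4: 1, chi_5: 2.

Reasoning: Use <chi_rho, chi> = (1/|G|) sum_C |C| * chi_rho(C) * conj(chi(C)) with |G| = 8 for each irreducible chi in the table:
  <chi_rho, chi_1> = (1/8)[1*(9)*conj(1) + 1*(1)*conj(1) + 2*(3)*conj(1) + 2*(-3)*conj(1) + 2*(-1)*conj(1)]
      = (1/8)[(9) + (1) + (6) + (-6) + (-2)] = 8/8 = 1
  <chi_rho, chi_2> = (1/8)[1*(9)*conj(1) + 1*(1)*conj(1) + 2*(3)*conj(1) + 2*(-3)*conj(-1) + 2*(-1)*conj(-1)]
      = (1/8)[(9) + (1) + (6) + (6) + (2)] = 24/8 = 3
  <chi_rho, chi_3> = (1/8)[1*(9)*conj(1) + 1*(1)*conj(1) + 2*(3)*conj(-1) + 2*(-3)*conj(1) + 2*(-1)*conj(-1)]
      = (1/8)[(9) + (1) + (-6) + (-6) + (2)] = 0/8 = 0
  <chi_rho, chi_4> = (1/8)[1*(9)*conj(1) + 1*(1)*conj(1) + 2*(3)*conj(-1) + 2*(-3)*conj(-1) + 2*(-1)*conj(1)]
      = (1/8)[(9) + (1) + (-6) + (6) + (-2)] = 8/8 = 1
  <chi_rho, chi_5> = (1/8)[1*(9)*conj(2) + 1*(1)*conj(-2) + 2*(3)*conj(0) + 2*(-3)*conj(0) + 2*(-1)*conj(0)]
      = (1/8)[(18) + (-2) + (0) + (0) + (0)] = 16/8 = 2
Dimension check: dim(rho) = sum (mult * dim) = 1*1 + 3*1 + 0*1 + 1*1 + 2*2 = 9 = chi_rho(e) = 9.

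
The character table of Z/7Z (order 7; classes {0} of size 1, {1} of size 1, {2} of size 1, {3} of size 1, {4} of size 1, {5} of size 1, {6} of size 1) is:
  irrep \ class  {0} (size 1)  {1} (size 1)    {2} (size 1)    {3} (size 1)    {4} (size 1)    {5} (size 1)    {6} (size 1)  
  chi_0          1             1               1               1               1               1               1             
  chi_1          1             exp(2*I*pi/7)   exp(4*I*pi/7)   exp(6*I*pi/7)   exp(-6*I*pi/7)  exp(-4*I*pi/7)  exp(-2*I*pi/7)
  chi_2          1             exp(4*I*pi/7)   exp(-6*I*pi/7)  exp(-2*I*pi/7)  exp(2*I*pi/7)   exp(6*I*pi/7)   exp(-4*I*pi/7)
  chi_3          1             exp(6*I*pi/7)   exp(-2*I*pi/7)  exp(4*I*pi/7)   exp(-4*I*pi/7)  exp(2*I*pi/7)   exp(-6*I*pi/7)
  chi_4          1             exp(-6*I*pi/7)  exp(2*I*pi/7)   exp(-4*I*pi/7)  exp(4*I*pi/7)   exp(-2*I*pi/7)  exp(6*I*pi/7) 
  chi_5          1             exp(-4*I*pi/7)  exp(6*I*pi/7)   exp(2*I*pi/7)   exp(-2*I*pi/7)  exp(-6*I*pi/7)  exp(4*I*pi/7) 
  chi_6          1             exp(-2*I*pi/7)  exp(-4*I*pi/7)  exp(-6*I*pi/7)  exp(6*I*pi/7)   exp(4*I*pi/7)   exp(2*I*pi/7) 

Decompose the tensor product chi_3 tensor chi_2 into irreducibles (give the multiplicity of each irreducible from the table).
chi_3 tensor chi_2 = chi_5 (all other irreducibles have multiplicity 0).

Justification: The character of a tensor product is the pointwise product (chi_3 * chi_2)(C) = chi_3(C) * chi_2(C):
  {0}: (1)*(1), {1}: (exp(6*I*pi/7))*(exp(4*I*pi/7)), {2}: (exp(-2*I*pi/7))*(exp(-6*I*pi/7)), {3}: (exp(4*I*pi/7))*(exp(-2*I*pi/7)), {4}: (exp(-4*I*pi/7))*(exp(2*I*pi/7)), {5}: (exp(2*I*pi/7))*(exp(6*I*pi/7)), {6}: (exp(-6*I*pi/7))*(exp(-4*I*pi/7))
so (chi_3 * chi_2) takes values
  {0} -> 1, {1} -> exp(-4*I*pi/7), {2} -> exp(6*I*pi/7), {3} -> exp(2*I*pi/7), {4} -> exp(-2*I*pi/7), {5} -> exp(-6*I*pi/7), {6} -> exp(4*I*pi/7).
Now take the inner product of this character with each irreducible chi from the table, <chi_3*chi_2, chi> = (1/7) sum_C |C| (chi_3*chi_2)(C) conj(chi(C)):
  <chi_3*chi_2, chi_0> = (1/7)[1*(1)*conj(1) + 1*(exp(-4*I*pi/7))*conj(1) + 1*(exp(6*I*pi/7))*conj(1) + 1*(exp(2*I*pi/7))*conj(1) + 1*(exp(-2*I*pi/7))*conj(1) + 1*(exp(-6*I*pi/7))*conj(1) + 1*(exp(4*I*pi/7))*conj(1)]
      = (1/7)[(1) + (exp(-4*I*pi/7)) + (exp(6*I*pi/7)) + (exp(2*I*pi/7)) + (exp(-2*I*pi/7)) + (exp(-6*I*pi/7)) + (exp(4*I*pi/7))] = 0/7 = 0
  <chi_3*chi_2, chi_1> = (1/7)[1*(1)*conj(1) + 1*(exp(-4*I*pi/7))*conj(exp(2*I*pi/7)) + 1*(exp(6*I*pi/7))*conj(exp(4*I*pi/7)) + 1*(exp(2*I*pi/7))*conj(exp(6*I*pi/7)) + 1*(exp(-2*I*pi/7))*conj(exp(-6*I*pi/7)) + 1*(exp(-6*I*pi/7))*conj(exp(-4*I*pi/7)) + 1*(exp(4*I*pi/7))*conj(exp(-2*I*pi/7))]
      = (1/7)[(1) + (exp(-6*I*pi/7)) + (exp(2*I*pi/7)) + (exp(-4*I*pi/7)) + (exp(4*I*pi/7)) + (exp(-2*I*pi/7)) + (exp(6*I*pi/7))] = 0/7 = 0
  <chi_3*chi_2, chi_2> = (1/7)[1*(1)*conj(1) + 1*(exp(-4*I*pi/7))*conj(exp(4*I*pi/7)) + 1*(exp(6*I*pi/7))*conj(exp(-6*I*pi/7)) + 1*(exp(2*I*pi/7))*conj(exp(-2*I*pi/7)) + 1*(exp(-2*I*pi/7))*conj(exp(2*I*pi/7)) + 1*(exp(-6*I*pi/7))*conj(exp(6*I*pi/7)) + 1*(exp(4*I*pi/7))*conj(exp(-4*I*pi/7))]
      = (1/7)[(1) + (exp(6*I*pi/7)) + (exp(-2*I*pi/7)) + (exp(4*I*pi/7)) + (exp(-4*I*pi/7)) + (exp(2*I*pi/7)) + (exp(-6*I*pi/7))] = 0/7 = 0
  <chi_3*chi_2, chi_3> = (1/7)[1*(1)*conj(1) + 1*(exp(-4*I*pi/7))*conj(exp(6*I*pi/7)) + 1*(exp(6*I*pi/7))*conj(exp(-2*I*pi/7)) + 1*(exp(2*I*pi/7))*conj(exp(4*I*pi/7)) + 1*(exp(-2*I*pi/7))*conj(exp(-4*I*pi/7)) + 1*(exp(-6*I*pi/7))*conj(exp(2*I*pi/7)) + 1*(exp(4*I*pi/7))*conj(exp(-6*I*pi/7))]
      = (1/7)[(1) + (exp(4*I*pi/7)) + (exp(-6*I*pi/7)) + (exp(-2*I*pi/7)) + (exp(2*I*pi/7)) + (exp(6*I*pi/7)) + (exp(-4*I*pi/7))] = 0/7 = 0
  <chi_3*chi_2, chi_4> = (1/7)[1*(1)*conj(1) + 1*(exp(-4*I*pi/7))*conj(exp(-6*I*pi/7)) + 1*(exp(6*I*pi/7))*conj(exp(2*I*pi/7)) + 1*(exp(2*I*pi/7))*conj(exp(-4*I*pi/7)) + 1*(exp(-2*I*pi/7))*conj(exp(4*I*pi/7)) + 1*(exp(-6*I*pi/7))*conj(exp(-2*I*pi/7)) + 1*(exp(4*I*pi/7))*conj(exp(6*I*pi/7))]
      = (1/7)[(1) + (exp(2*I*pi/7)) + (exp(4*I*pi/7)) + (exp(6*I*pi/7)) + (exp(-6*I*pi/7)) + (exp(-4*I*pi/7)) + (exp(-2*I*pi/7))] = 0/7 = 0
  <chi_3*chi_2, chi_5> = (1/7)[1*(1)*conj(1) + 1*(exp(-4*I*pi/7))*conj(exp(-4*I*pi/7)) + 1*(exp(6*I*pi/7))*conj(exp(6*I*pi/7)) + 1*(exp(2*I*pi/7))*conj(exp(2*I*pi/7)) + 1*(exp(-2*I*pi/7))*conj(exp(-2*I*pi/7)) + 1*(exp(-6*I*pi/7))*conj(exp(-6*I*pi/7)) + 1*(exp(4*I*pi/7))*conj(exp(4*I*pi/7))]
      = (1/7)[(1) + (1) + (1) + (1) + (1) + (1) + (1)] = 7/7 = 1
  <chi_3*chi_2, chi_6> = (1/7)[1*(1)*conj(1) + 1*(exp(-4*I*pi/7))*conj(exp(-2*I*pi/7)) + 1*(exp(6*I*pi/7))*conj(exp(-4*I*pi/7)) + 1*(exp(2*I*pi/7))*conj(exp(-6*I*pi/7)) + 1*(exp(-2*I*pi/7))*conj(exp(6*I*pi/7)) + 1*(exp(-6*I*pi/7))*conj(exp(4*I*pi/7)) + 1*(exp(4*I*pi/7))*conj(exp(2*I*pi/7))]
      = (1/7)[(1) + (exp(-2*I*pi/7)) + (exp(-4*I*pi/7)) + (exp(-6*I*pi/7)) + (exp(6*I*pi/7)) + (exp(4*I*pi/7)) + (exp(2*I*pi/7))] = 0/7 = 0
(Exp terms are combined using exp(i*s)*conj(exp(i*t)) = exp(i*(s-t)), and sums of them are collapsed using the identity that for every m > 1 the m distinct m-th roots of unity sum to 0, e.g. 1 + exp(2*I*pi/3) + exp(-2*I*pi/3) = 0.)
Hence the multiplicities are chi_5: 1. Dimension check: dim(chi_3)*dim(chi_2) = 1*1 = 1 and sum (mult * dim) = 1*1 = 1.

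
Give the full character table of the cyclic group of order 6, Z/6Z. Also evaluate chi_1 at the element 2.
Character table of Z/6Z (irreps indexed chi_0,...,chi_5 with chi_k(m) = zeta_6^(k*m), zeta_6 = exp(2*pi*i/6)):
  irrep \ class  {0} (size 1)  {1} (size 1)    {2} (size 1)    {3} (size 1)  {4} (size 1)    {5} (size 1)  
  chi_0          1             1               1               1             1               1             
  chi_1          1             exp(I*pi/3)     exp(2*I*pi/3)   -1            exp(-2*I*pi/3)  exp(-I*pi/3)  
  chi_2          1             exp(2*I*pi/3)   exp(-2*I*pi/3)  1             exp(2*I*pi/3)   exp(-2*I*pi/3)
  chi_3          1             -1              1               -1            1               -1            
  chi_4          1             exp(-2*I*pi/3)  exp(2*I*pi/3)   1             exp(-2*I*pi/3)  exp(2*I*pi/3) 
  chi_5          1             exp(-I*pi/3)    exp(-2*I*pi/3)  -1            exp(2*I*pi/3)   exp(I*pi/3)   

Spot check: chi_1(2) = zeta_6^(1*2) = zeta_6^2 = exp(2*I*pi/3).

Derivation: Z/6Z is abelian, so all 6 irreducible complex representations are 1-dimensional. They are given by chi_k(m) = zeta_6^(k*m) for k = 0,...,5. Row orthogonality: sum_m chi_k(m) conj(chi_l(m)) = 6 * [k = l].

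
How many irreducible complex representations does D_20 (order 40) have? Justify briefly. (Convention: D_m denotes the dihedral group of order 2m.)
13

Explanation: The number of irreducible complex representations of a finite group equals its number of conjugacy classes. D_20 has 13 conjugacy classes (n/2 + 3 for n even), so D_20 (order 40) has exactly 13 irreducible complex representations.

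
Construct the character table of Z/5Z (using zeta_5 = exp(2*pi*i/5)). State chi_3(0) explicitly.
Character table of Z/5Z (irreps indexed chi_0,...,chi_4 with chi_k(m) = zeta_5^(k*m), zeta_5 = exp(2*pi*i/5)):
  irrep \ class  {0} (size 1)  {1} (size 1)    {2} (size 1)    {3} (size 1)    {4} (size 1)  
  chi_0          1             1               1               1               1             
  chi_1          1             exp(2*I*pi/5)   exp(4*I*pi/5)   exp(-4*I*pi/5)  exp(-2*I*pi/5)
  chi_2          1             exp(4*I*pi/5)   exp(-2*I*pi/5)  exp(2*I*pi/5)   exp(-4*I*pi/5)
  chi_3          1             exp(-4*I*pi/5)  exp(2*I*pi/5)   exp(-2*I*pi/5)  exp(4*I*pi/5) 
  chi_4          1             exp(-2*I*pi/5)  exp(-4*I*pi/5)  exp(4*I*pi/5)   exp(2*I*pi/5) 

Spot check: chi_3(0) = zeta_5^(3*0) = zeta_5^0 = 1.

Why: Z/5Z is abelian, so all 5 irreducible complex representations are 1-dimensional. They are given by chi_k(m) = zeta_5^(k*m) for k = 0,...,4. Row orthogonality: sum_m chi_k(m) conj(chi_l(m)) = 5 * [k = l].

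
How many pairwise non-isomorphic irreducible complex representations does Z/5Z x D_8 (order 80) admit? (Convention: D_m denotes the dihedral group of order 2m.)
35

Reasoning: The number of irreducible complex representations of a finite group equals its number of conjugacy classes. For a direct product, #classes(G x H) = #classes(G) * #classes(H). Z/5Z has 5 classes (abelian), D_8 has 7 classes, so 5 * 7 = 35, so Z/5Z x D_8 (order 80) has exactly 35 irreducible complex representations.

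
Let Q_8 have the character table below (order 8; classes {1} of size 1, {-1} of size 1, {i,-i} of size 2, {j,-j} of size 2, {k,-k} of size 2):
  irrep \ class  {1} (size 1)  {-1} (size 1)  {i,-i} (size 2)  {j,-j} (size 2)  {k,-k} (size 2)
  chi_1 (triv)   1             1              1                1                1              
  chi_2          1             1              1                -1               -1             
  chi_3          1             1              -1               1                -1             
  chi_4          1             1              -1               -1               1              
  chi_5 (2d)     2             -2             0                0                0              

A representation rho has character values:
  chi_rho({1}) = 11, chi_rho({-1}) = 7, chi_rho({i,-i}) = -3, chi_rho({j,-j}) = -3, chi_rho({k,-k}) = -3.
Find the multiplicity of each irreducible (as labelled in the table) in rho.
Multiplicities: chi_1: 0, chi_2: 3, chi_3: 3, chi_4: 3, chi_5: 1.

Justification: Use <chi_rho, chi> = (1/|G|) sum_C |C| * chi_rho(C) * conj(chi(C)) with |G| = 8 for each irreducible chi in the table:
  <chi_rho, chi_1> = (1/8)[1*(11)*conj(1) + 1*(7)*conj(1) + 2*(-3)*conj(1) + 2*(-3)*conj(1) + 2*(-3)*conj(1)]
      = (1/8)[(11) + (7) + (-6) + (-6) + (-6)] = 0/8 = 0
  <chi_rho, chi_2> = (1/8)[1*(11)*conj(1) + 1*(7)*conj(1) + 2*(-3)*conj(1) + 2*(-3)*conj(-1) + 2*(-3)*conj(-1)]
      = (1/8)[(11) + (7) + (-6) + (6) + (6)] = 24/8 = 3
  <chi_rho, chi_3> = (1/8)[1*(11)*conj(1) + 1*(7)*conj(1) + 2*(-3)*conj(-1) + 2*(-3)*conj(1) + 2*(-3)*conj(-1)]
      = (1/8)[(11) + (7) + (6) + (-6) + (6)] = 24/8 = 3
  <chi_rho, chi_4> = (1/8)[1*(11)*conj(1) + 1*(7)*conj(1) + 2*(-3)*conj(-1) + 2*(-3)*conj(-1) + 2*(-3)*conj(1)]
      = (1/8)[(11) + (7) + (6) + (6) + (-6)] = 24/8 = 3
  <chi_rho, chi_5> = (1/8)[1*(11)*conj(2) + 1*(7)*conj(-2) + 2*(-3)*conj(0) + 2*(-3)*conj(0) + 2*(-3)*conj(0)]
      = (1/8)[(22) + (-14) + (0) + (0) + (0)] = 8/8 = 1
Dimension check: dim(rho) = sum (mult * dim) = 0*1 + 3*1 + 3*1 + 3*1 + 1*2 = 11 = chi_rho(e) = 11.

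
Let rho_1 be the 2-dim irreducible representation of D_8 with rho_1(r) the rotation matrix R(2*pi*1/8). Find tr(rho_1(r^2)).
chi_{rho_1}(r^2) = 2*cos(2*pi*1*2/8) = 0

Reasoning: rho_1(r^2) is rotation by angle 2*pi*1*2/8, whose trace is 2*cos(2*pi*1*2/8) = 0.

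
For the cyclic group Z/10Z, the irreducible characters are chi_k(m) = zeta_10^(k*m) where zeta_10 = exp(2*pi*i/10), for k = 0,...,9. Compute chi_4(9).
chi_4(9) = zeta_10^36 = exp(-4*I*pi/5)

Reasoning: chi_4(9) = zeta_10^(4*9) = zeta_10^36. Since zeta_10^10 = 1, this equals zeta_10^6 = exp(2*pi*i*6/10) = exp(-4*I*pi/5).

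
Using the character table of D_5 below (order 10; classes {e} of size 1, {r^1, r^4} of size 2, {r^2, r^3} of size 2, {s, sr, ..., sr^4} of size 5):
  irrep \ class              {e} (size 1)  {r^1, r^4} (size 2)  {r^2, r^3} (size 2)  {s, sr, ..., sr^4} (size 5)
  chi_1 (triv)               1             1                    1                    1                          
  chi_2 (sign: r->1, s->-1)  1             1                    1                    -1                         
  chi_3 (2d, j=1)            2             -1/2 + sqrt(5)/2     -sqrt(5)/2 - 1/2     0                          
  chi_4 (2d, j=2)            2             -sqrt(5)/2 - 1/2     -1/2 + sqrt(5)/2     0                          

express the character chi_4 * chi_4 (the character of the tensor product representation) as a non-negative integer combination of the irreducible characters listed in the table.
chi_4 tensor chi_4 = chi_1 + chi_2 + chi_3 (all other irreducibles have multiplicity 0).

The character of a tensor product is the pointwise product (chi_4 * chi_4)(C) = chi_4(C) * chi_4(C):
  {e}: (2)*(2), {r^1, r^4}: (-sqrt(5)/2 - 1/2)*(-sqrt(5)/2 - 1/2), {r^2, r^3}: (-1/2 + sqrt(5)/2)*(-1/2 + sqrt(5)/2), {s, sr, ..., sr^4}: (0)*(0)
so (chi_4 * chi_4) takes values
  {e} -> 4, {r^1, r^4} -> sqrt(5)/2 + 3/2, {r^2, r^3} -> 3/2 - sqrt(5)/2, {s, sr, ..., sr^4} -> 0.
Now take the inner product of this character with each irreducible chi from the table, <chi_4*chi_4, chi> = (1/10) sum_C |C| (chi_4*chi_4)(C) conj(chi(C)):
  <chi_4*chi_4, chi_1> = (1/10)[1*(4)*conj(1) + 2*(sqrt(5)/2 + 3/2)*conj(1) + 2*(3/2 - sqrt(5)/2)*conj(1) + 5*(0)*conj(1)]
      = (1/10)[(4) + (sqrt(5) + 3) + (3 - sqrt(5)) + (0)] = 10/10 = 1
  <chi_4*chi_4, chi_2> = (1/10)[1*(4)*conj(1) + 2*(sqrt(5)/2 + 3/2)*conj(1) + 2*(3/2 - sqrt(5)/2)*conj(1) + 5*(0)*conj(-1)]
      = (1/10)[(4) + (sqrt(5) + 3) + (3 - sqrt(5)) + (0)] = 10/10 = 1
  <chi_4*chi_4, chi_3> = (1/10)[1*(4)*conj(2) + 2*(sqrt(5)/2 + 3/2)*conj(-1/2 + sqrt(5)/2) + 2*(3/2 - sqrt(5)/2)*conj(-sqrt(5)/2 - 1/2) + 5*(0)*conj(0)]
      = (1/10)[(8) + (1 + sqrt(5)) + (1 - sqrt(5)) + (0)] = 10/10 = 1
  <chi_4*chi_4, chi_4> = (1/10)[1*(4)*conj(2) + 2*(sqrt(5)/2 + 3/2)*conj(-sqrt(5)/2 - 1/2) + 2*(3/2 - sqrt(5)/2)*conj(-1/2 + sqrt(5)/2) + 5*(0)*conj(0)]
      = (1/10)[(8) + (-2*sqrt(5) - 4) + (-4 + 2*sqrt(5)) + (0)] = 0/10 = 0
Hence the multiplicities are chi_1: 1, chi_2: 1, chi_3: 1. Dimension check: dim(chi_4)*dim(chi_4) = 2*2 = 4 and sum (mult * dim) = 1*1 + 1*1 + 1*2 = 4.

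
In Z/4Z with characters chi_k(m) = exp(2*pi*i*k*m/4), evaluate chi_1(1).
chi_1(1) = zeta_4^1 = I

Explanation: chi_1(1) = zeta_4^(1*1) = zeta_4^1. Since zeta_4^4 = 1, this equals zeta_4^1 = exp(2*pi*i*1/4) = I.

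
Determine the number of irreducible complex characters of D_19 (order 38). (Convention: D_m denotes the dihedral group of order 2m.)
11

Solution. The number of irreducible complex representations of a finite group equals its number of conjugacy classes. D_19 has 11 conjugacy classes ((n+3)/2 for n odd), so D_19 (order 38) has exactly 11 irreducible complex representations.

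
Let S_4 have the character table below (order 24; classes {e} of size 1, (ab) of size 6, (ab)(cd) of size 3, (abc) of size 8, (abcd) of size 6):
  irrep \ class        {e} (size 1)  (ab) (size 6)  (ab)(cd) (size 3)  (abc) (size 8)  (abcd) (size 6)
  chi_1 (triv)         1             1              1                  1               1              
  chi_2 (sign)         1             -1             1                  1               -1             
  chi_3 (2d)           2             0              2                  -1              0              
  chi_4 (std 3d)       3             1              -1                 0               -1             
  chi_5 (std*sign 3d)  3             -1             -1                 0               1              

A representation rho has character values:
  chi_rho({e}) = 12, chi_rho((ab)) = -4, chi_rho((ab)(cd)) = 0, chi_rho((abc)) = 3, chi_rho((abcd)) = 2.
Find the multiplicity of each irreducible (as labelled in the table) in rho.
Multiplicities: chi_1: 1, chi_2: 2, chi_3: 0, chi_4: 0, chi_5: 3.

Working: Use <chi_rho, chi> = (1/|G|) sum_C |C| * chi_rho(C) * conj(chi(C)) with |G| = 24 for each irreducible chi in the table:
  <chi_rho, chi_1> = (1/24)[1*(12)*conj(1) + 6*(-4)*conj(1) + 3*(0)*conj(1) + 8*(3)*conj(1) + 6*(2)*conj(1)]
      = (1/24)[(12) + (-24) + (0) + (24) + (12)] = 24/24 = 1
  <chi_rho, chi_2> = (1/24)[1*(12)*conj(1) + 6*(-4)*conj(-1) + 3*(0)*conj(1) + 8*(3)*conj(1) + 6*(2)*conj(-1)]
      = (1/24)[(12) + (24) + (0) + (24) + (-12)] = 48/24 = 2
  <chi_rho, chi_3> = (1/24)[1*(12)*conj(2) + 6*(-4)*conj(0) + 3*(0)*conj(2) + 8*(3)*conj(-1) + 6*(2)*conj(0)]
      = (1/24)[(24) + (0) + (0) + (-24) + (0)] = 0/24 = 0
  <chi_rho, chi_4> = (1/24)[1*(12)*conj(3) + 6*(-4)*conj(1) + 3*(0)*conj(-1) + 8*(3)*conj(0) + 6*(2)*conj(-1)]
      = (1/24)[(36) + (-24) + (0) + (0) + (-12)] = 0/24 = 0
  <chi_rho, chi_5> = (1/24)[1*(12)*conj(3) + 6*(-4)*conj(-1) + 3*(0)*conj(-1) + 8*(3)*conj(0) + 6*(2)*conj(1)]
      = (1/24)[(36) + (24) + (0) + (0) + (12)] = 72/24 = 3
Dimension check: dim(rho) = sum (mult * dim) = 1*1 + 2*1 + 0*2 + 0*3 + 3*3 = 12 = chi_rho(e) = 12.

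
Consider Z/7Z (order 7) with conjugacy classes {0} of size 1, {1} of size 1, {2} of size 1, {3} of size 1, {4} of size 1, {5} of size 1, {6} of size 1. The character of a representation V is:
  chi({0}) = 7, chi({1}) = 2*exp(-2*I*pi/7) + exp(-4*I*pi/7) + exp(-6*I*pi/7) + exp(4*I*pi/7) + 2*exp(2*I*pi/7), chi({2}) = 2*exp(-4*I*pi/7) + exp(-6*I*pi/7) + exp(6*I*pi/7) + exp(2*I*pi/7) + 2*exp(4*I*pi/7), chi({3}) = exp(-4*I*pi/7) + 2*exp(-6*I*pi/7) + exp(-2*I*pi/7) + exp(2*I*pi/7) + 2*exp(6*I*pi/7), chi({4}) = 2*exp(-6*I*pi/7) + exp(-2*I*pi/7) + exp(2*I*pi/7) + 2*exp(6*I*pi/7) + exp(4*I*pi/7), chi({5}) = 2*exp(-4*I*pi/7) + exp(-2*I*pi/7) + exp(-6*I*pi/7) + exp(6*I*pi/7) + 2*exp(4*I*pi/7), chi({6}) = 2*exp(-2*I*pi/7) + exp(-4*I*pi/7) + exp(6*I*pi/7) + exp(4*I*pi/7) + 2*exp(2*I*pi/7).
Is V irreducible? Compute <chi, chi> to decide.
Not irreducible (reducible): <chi, chi> = 11 > 1.

Solution. <chi, chi> = (1/|G|) sum_C |C| * |chi(C)|^2 = (1/7)[1*|7|^2 + 1*|2*exp(-2*I*pi/7) + exp(-4*I*pi/7) + exp(-6*I*pi/7) + exp(4*I*pi/7) + 2*exp(2*I*pi/7)|^2 + 1*|2*exp(-4*I*pi/7) + exp(-6*I*pi/7) + exp(6*I*pi/7) + exp(2*I*pi/7) + 2*exp(4*I*pi/7)|^2 + 1*|exp(-4*I*pi/7) + 2*exp(-6*I*pi/7) + exp(-2*I*pi/7) + exp(2*I*pi/7) + 2*exp(6*I*pi/7)|^2 + 1*|2*exp(-6*I*pi/7) + exp(-2*I*pi/7) + exp(2*I*pi/7) + 2*exp(6*I*pi/7) + exp(4*I*pi/7)|^2 + 1*|2*exp(-4*I*pi/7) + exp(-2*I*pi/7) + exp(-6*I*pi/7) + exp(6*I*pi/7) + 2*exp(4*I*pi/7)|^2 + 1*|2*exp(-2*I*pi/7) + exp(-4*I*pi/7) + exp(6*I*pi/7) + exp(4*I*pi/7) + 2*exp(2*I*pi/7)|^2]
  = (1/7)[(49) + (11 + 7*exp(-4*I*pi/7) + 5*exp(-2*I*pi/7) + 7*exp(-6*I*pi/7) + 7*exp(6*I*pi/7) + 5*exp(2*I*pi/7) + 7*exp(4*I*pi/7)) + (11 + 7*exp(-2*I*pi/7) + 5*exp(-4*I*pi/7) + 7*exp(-6*I*pi/7) + 7*exp(6*I*pi/7) + 5*exp(4*I*pi/7) + 7*exp(2*I*pi/7)) + (11 + 7*exp(-4*I*pi/7) + 7*exp(-2*I*pi/7) + 5*exp(-6*I*pi/7) + 5*exp(6*I*pi/7) + 7*exp(2*I*pi/7) + 7*exp(4*I*pi/7)) + (11 + 7*exp(-4*I*pi/7) + 7*exp(-2*I*pi/7) + 5*exp(-6*I*pi/7) + 5*exp(6*I*pi/7) + 7*exp(2*I*pi/7) + 7*exp(4*I*pi/7)) + (11 + 7*exp(-2*I*pi/7) + 5*exp(-4*I*pi/7) + 7*exp(-6*I*pi/7) + 7*exp(6*I*pi/7) + 5*exp(4*I*pi/7) + 7*exp(2*I*pi/7)) + (11 + 7*exp(-4*I*pi/7) + 5*exp(-2*I*pi/7) + 7*exp(-6*I*pi/7) + 7*exp(6*I*pi/7) + 5*exp(2*I*pi/7) + 7*exp(4*I*pi/7))] = 77/7 = 11.
(Exp terms are combined using exp(i*s)*conj(exp(i*t)) = exp(i*(s-t)), and sums of them are collapsed using the identity that for every m > 1 the m distinct m-th roots of unity sum to 0, e.g. 1 + exp(2*I*pi/3) + exp(-2*I*pi/3) = 0.)
A character is irreducible iff <chi, chi> = 1, so this representation is reducible.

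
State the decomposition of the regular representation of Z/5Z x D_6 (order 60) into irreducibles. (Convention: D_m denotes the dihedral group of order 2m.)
Each irreducible V_i of dimension d_i appears with multiplicity d_i, i.e. rho_reg = (direct sum over all irreducibles V_i) d_i V_i. The irreducible dimensions for Z/5Z x D_6 are 1, 1, 1, 1, 1, 1, 1, 1, 1, 1, 1, 1, 1, 1, 1, 1, 1, 1, 1, 1, 2, 2, 2, 2, 2, 2, 2, 2, 2, 2: 20 irreducibles of dimension 1, each with multiplicity 1; 10 irreducibles of dimension 2, each with multiplicity 2. Total dimension 20*1*1 + 10*2*2 = 60 = |G|.

Why: General theorem: in the regular representation of a finite group G, each irreducible appears with multiplicity equal to its dimension. Check: dim(rho_reg) = sum d_i^2 = 1 + 1 + 1 + 1 + 1 + 1 + 1 + 1 + 1 + 1 + 1 + 1 + 1 + 1 + 1 + 1 + 1 + 1 + 1 + 1 + 4 + 4 + 4 + 4 + 4 + 4 + 4 + 4 + 4 + 4 = 60 = |G|.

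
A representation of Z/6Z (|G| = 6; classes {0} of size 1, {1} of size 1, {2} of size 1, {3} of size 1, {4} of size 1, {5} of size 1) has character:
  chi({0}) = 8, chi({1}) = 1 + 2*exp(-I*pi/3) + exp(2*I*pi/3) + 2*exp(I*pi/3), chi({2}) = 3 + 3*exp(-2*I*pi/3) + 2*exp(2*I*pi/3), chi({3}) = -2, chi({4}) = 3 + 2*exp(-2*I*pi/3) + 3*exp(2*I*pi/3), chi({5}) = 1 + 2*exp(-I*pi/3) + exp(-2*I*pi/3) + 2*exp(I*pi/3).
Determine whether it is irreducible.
Not irreducible (reducible): <chi, chi> = 14 > 1.

Argument: <chi, chi> = (1/|G|) sum_C |C| * |chi(C)|^2 = (1/6)[1*|8|^2 + 1*|1 + 2*exp(-I*pi/3) + exp(2*I*pi/3) + 2*exp(I*pi/3)|^2 + 1*|3 + 3*exp(-2*I*pi/3) + 2*exp(2*I*pi/3)|^2 + 1*|-2|^2 + 1*|3 + 2*exp(-2*I*pi/3) + 3*exp(2*I*pi/3)|^2 + 1*|1 + 2*exp(-I*pi/3) + exp(-2*I*pi/3) + 2*exp(I*pi/3)|^2]
  = (1/6)[(64) + (7) + (1) + (4) + (1) + (7)] = 84/6 = 14.
(Exp terms are combined using exp(i*s)*conj(exp(i*t)) = exp(i*(s-t)), and sums of them are collapsed using the identity that for every m > 1 the m distinct m-th roots of unity sum to 0, e.g. 1 + exp(2*I*pi/3) + exp(-2*I*pi/3) = 0.)
A character is irreducible iff <chi, chi> = 1, so this representation is reducible.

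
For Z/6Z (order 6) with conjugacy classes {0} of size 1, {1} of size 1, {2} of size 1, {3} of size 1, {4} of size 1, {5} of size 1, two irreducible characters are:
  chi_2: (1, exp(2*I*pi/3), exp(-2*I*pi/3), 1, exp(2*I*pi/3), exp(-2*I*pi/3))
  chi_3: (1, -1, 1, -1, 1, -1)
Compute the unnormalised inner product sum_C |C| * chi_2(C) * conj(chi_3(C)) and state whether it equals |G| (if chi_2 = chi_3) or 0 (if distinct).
Sum = 0; so <chi_2, chi_3> = 0 (distinct irreducibles are orthogonal).

Argument: Compute term by term over conjugacy classes (|C| * chi_2(C) * conj(chi_3(C))):
  1*(1)*conj(1) + 1*(exp(2*I*pi/3))*conj(-1) + 1*(exp(-2*I*pi/3))*conj(1) + 1*(1)*conj(-1) + 1*(exp(2*I*pi/3))*conj(1) + 1*(exp(-2*I*pi/3))*conj(-1)
  = (1) + (-exp(2*I*pi/3)) + (exp(-2*I*pi/3)) + (-1) + (exp(2*I*pi/3)) + (-exp(-2*I*pi/3))
  = 0.
(Exp terms are combined using exp(i*s)*conj(exp(i*t)) = exp(i*(s-t)), and sums of them are collapsed using the identity that for every m > 1 the m distinct m-th roots of unity sum to 0, e.g. 1 + exp(2*I*pi/3) + exp(-2*I*pi/3) = 0.)
Dividing by |G| = 6 gives 0/6 = 0, matching the row-orthogonality relation <chi_2, chi_3> = [chi_2 = chi_3].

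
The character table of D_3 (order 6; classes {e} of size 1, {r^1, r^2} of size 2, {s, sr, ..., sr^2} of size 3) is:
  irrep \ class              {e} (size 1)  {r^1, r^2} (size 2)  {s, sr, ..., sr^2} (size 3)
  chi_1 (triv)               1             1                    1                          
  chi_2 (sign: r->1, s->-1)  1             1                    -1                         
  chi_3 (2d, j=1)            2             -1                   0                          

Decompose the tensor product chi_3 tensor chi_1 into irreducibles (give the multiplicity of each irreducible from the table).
chi_3 tensor chi_1 = chi_3 (all other irreducibles have multiplicity 0).

Why: The character of a tensor product is the pointwise product (chi_3 * chi_1)(C) = chi_3(C) * chi_1(C):
  {e}: (2)*(1), {r^1, r^2}: (-1)*(1), {s, sr, ..., sr^2}: (0)*(1)
so (chi_3 * chi_1) takes values
  {e} -> 2, {r^1, r^2} -> -1, {s, sr, ..., sr^2} -> 0.
Now take the inner product of this character with each irreducible chi from the table, <chi_3*chi_1, chi> = (1/6) sum_C |C| (chi_3*chi_1)(C) conj(chi(C)):
  <chi_3*chi_1, chi_1> = (1/6)[1*(2)*conj(1) + 2*(-1)*conj(1) + 3*(0)*conj(1)]
      = (1/6)[(2) + (-2) + (0)] = 0/6 = 0
  <chi_3*chi_1, chi_2> = (1/6)[1*(2)*conj(1) + 2*(-1)*conj(1) + 3*(0)*conj(-1)]
      = (1/6)[(2) + (-2) + (0)] = 0/6 = 0
  <chi_3*chi_1, chi_3> = (1/6)[1*(2)*conj(2) + 2*(-1)*conj(-1) + 3*(0)*conj(0)]
      = (1/6)[(4) + (2) + (0)] = 6/6 = 1
Hence the multiplicities are chi_3: 1. Dimension check: dim(chi_3)*dim(chi_1) = 2*1 = 2 and sum (mult * dim) = 1*2 = 2.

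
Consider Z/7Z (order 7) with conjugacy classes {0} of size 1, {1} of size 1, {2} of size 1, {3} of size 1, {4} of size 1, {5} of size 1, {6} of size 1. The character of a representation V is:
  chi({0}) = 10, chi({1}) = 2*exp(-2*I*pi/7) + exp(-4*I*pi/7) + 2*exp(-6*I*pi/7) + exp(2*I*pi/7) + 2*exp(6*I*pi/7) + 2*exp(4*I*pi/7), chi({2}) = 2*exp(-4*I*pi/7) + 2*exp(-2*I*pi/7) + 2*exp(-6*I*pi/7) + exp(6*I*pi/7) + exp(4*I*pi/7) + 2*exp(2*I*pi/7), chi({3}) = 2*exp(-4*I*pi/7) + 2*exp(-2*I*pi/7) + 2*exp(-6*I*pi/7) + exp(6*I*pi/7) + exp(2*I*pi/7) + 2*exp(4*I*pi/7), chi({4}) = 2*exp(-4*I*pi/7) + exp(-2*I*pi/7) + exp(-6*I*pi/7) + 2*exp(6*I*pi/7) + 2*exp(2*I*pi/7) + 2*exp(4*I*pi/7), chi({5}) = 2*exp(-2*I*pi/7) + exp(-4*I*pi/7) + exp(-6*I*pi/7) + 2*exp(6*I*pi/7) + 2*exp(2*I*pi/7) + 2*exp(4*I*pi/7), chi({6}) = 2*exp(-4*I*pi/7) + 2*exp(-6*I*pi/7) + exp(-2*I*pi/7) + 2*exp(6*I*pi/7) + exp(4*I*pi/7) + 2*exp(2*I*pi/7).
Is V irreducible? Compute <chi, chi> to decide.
Not irreducible (reducible): <chi, chi> = 18 > 1.

Justification: <chi, chi> = (1/|G|) sum_C |C| * |chi(C)|^2 = (1/7)[1*|10|^2 + 1*|2*exp(-2*I*pi/7) + exp(-4*I*pi/7) + 2*exp(-6*I*pi/7) + exp(2*I*pi/7) + 2*exp(6*I*pi/7) + 2*exp(4*I*pi/7)|^2 + 1*|2*exp(-4*I*pi/7) + 2*exp(-2*I*pi/7) + 2*exp(-6*I*pi/7) + exp(6*I*pi/7) + exp(4*I*pi/7) + 2*exp(2*I*pi/7)|^2 + 1*|2*exp(-4*I*pi/7) + 2*exp(-2*I*pi/7) + 2*exp(-6*I*pi/7) + exp(6*I*pi/7) + exp(2*I*pi/7) + 2*exp(4*I*pi/7)|^2 + 1*|2*exp(-4*I*pi/7) + exp(-2*I*pi/7) + exp(-6*I*pi/7) + 2*exp(6*I*pi/7) + 2*exp(2*I*pi/7) + 2*exp(4*I*pi/7)|^2 + 1*|2*exp(-2*I*pi/7) + exp(-4*I*pi/7) + exp(-6*I*pi/7) + 2*exp(6*I*pi/7) + 2*exp(2*I*pi/7) + 2*exp(4*I*pi/7)|^2 + 1*|2*exp(-4*I*pi/7) + 2*exp(-6*I*pi/7) + exp(-2*I*pi/7) + 2*exp(6*I*pi/7) + exp(4*I*pi/7) + 2*exp(2*I*pi/7)|^2]
  = (1/7)[(100) + (18 + 14*exp(-4*I*pi/7) + 14*exp(-2*I*pi/7) + 13*exp(-6*I*pi/7) + 13*exp(6*I*pi/7) + 14*exp(2*I*pi/7) + 14*exp(4*I*pi/7)) + (18 + 14*exp(-4*I*pi/7) + 13*exp(-2*I*pi/7) + 14*exp(-6*I*pi/7) + 14*exp(6*I*pi/7) + 13*exp(2*I*pi/7) + 14*exp(4*I*pi/7)) + (18 + 13*exp(-4*I*pi/7) + 14*exp(-2*I*pi/7) + 14*exp(-6*I*pi/7) + 14*exp(6*I*pi/7) + 14*exp(2*I*pi/7) + 13*exp(4*I*pi/7)) + (18 + 13*exp(-4*I*pi/7) + 14*exp(-2*I*pi/7) + 14*exp(-6*I*pi/7) + 14*exp(6*I*pi/7) + 14*exp(2*I*pi/7) + 13*exp(4*I*pi/7)) + (18 + 14*exp(-4*I*pi/7) + 13*exp(-2*I*pi/7) + 14*exp(-6*I*pi/7) + 14*exp(6*I*pi/7) + 13*exp(2*I*pi/7) + 14*exp(4*I*pi/7)) + (18 + 14*exp(-4*I*pi/7) + 14*exp(-2*I*pi/7) + 13*exp(-6*I*pi/7) + 13*exp(6*I*pi/7) + 14*exp(2*I*pi/7) + 14*exp(4*I*pi/7))] = 126/7 = 18.
(Exp terms are combined using exp(i*s)*conj(exp(i*t)) = exp(i*(s-t)), and sums of them are collapsed using the identity that for every m > 1 the m distinct m-th roots of unity sum to 0, e.g. 1 + exp(2*I*pi/3) + exp(-2*I*pi/3) = 0.)
A character is irreducible iff <chi, chi> = 1, so this representation is reducible.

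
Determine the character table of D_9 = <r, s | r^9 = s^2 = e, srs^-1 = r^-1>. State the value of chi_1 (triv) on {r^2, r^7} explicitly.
Conjugacy classes: {e} of size 1, {r^1, r^8} of size 2, {r^2, r^7} of size 2, {r^3, r^6} of size 2, {r^4, r^5} of size 2, {s, sr, ..., sr^8} of size 9.
Character table:
  irrep \ class              {e} (size 1)  {r^1, r^8} (size 2)  {r^2, r^7} (size 2)  {r^3, r^6} (size 2)  {r^4, r^5} (size 2)  {s, sr, ..., sr^8} (size 9)
  chi_1 (triv)               1             1                    1                    1                    1                    1                          
  chi_2 (sign: r->1, s->-1)  1             1                    1                    1                    1                    -1                         
  chi_3 (2d, j=1)            2             2*cos(2*pi/9)        2*cos(4*pi/9)        -1                   -2*cos(pi/9)         0                          
  chi_4 (2d, j=2)            2             2*cos(4*pi/9)        -2*cos(pi/9)         -1                   2*cos(2*pi/9)        0                          
  chi_5 (2d, j=3)            2             -1                   -1                   2                    -1                   0                          
  chi_6 (2d, j=4)            2             -2*cos(pi/9)         2*cos(2*pi/9)        -1                   2*cos(4*pi/9)        0                          

Spot check: chi_1 (triv) on {r^2, r^7} = 1.

D_9 has order 2*9 = 18 with 6 conjugacy classes, hence 6 irreducibles. Sum of squared dims 1 + 1 + 4 + 4 + 4 + 4 = 18 = |G|. Linear characters come from the abelianisation; the 2-dimensional irreps have character r^k -> 2*cos(2*pi*j*k/9), reflections -> 0.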